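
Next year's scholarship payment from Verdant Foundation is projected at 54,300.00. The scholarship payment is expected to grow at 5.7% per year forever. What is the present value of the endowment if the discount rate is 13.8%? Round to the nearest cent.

Growing perpetuity: P = D₁ / (r − g) = 54,300.0000 / (0.138 − 0.057) = 670,370.37

670370.37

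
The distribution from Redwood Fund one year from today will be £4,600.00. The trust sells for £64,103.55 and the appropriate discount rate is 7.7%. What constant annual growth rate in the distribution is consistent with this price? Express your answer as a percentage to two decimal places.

P = D₁/(r−g) ⇒ g = r − D₁/P = 0.077 − £4,600.00/£64,103.55 = 0.005241

0.52%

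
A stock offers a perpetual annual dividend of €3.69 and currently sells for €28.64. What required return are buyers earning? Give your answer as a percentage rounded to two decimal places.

12.88%

P = C/r ⇒ r = C/P = €3.69/€28.64 = 0.128841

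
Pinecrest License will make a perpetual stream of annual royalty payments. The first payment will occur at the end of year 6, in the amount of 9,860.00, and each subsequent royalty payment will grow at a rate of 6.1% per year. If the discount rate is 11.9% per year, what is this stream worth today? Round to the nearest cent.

Value at end of year 5: C₁ / (r − g) = 9,860.00 / (0.119 − 0.061) = 170,000.0000
Discount to today: PV = 170,000.0000 / (1 + 0.119)^5 = 170,000.0000 / 1.754488 = 96,894.36

96894.36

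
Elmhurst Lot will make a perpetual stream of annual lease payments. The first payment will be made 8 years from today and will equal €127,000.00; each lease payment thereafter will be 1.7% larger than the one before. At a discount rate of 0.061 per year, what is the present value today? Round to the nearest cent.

€1906967.79

Value at end of year 7: C₁ / (r − g) = €127,000.00 / (0.061 − 0.017) = €2,886,363.6364
Discount to today: PV = €2,886,363.6364 / (1 + 0.061)^7 = €2,886,363.6364 / 1.513588 = €1,906,967.79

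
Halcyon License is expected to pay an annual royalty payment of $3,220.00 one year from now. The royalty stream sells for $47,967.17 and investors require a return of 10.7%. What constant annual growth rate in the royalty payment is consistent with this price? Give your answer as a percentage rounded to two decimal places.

3.99%

P = D₁/(r−g) ⇒ g = r − D₁/P = 0.107 − $3,220.00/$47,967.17 = 0.039871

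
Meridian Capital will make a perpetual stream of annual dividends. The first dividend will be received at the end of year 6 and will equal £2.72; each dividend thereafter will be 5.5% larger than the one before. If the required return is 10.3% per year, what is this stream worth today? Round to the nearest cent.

£34.71

Value at end of year 5: C₁ / (r − g) = £2.72 / (0.103 − 0.055) = £56.6667
Discount to today: PV = £56.6667 / (1 + 0.103)^5 = £56.6667 / 1.632592 = £34.71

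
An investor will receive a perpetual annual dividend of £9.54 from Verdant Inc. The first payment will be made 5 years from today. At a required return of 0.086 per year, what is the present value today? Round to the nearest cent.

£79.75

Value at end of year 4: C / r = £9.54 / 0.086 = £110.9302
Discount to today: PV = £110.9302 / (1 + 0.086)^4 = £110.9302 / 1.390975 = £79.75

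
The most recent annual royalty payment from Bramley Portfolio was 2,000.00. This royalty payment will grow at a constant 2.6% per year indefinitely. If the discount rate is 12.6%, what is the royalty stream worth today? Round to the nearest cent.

20520.00

D₁ = D₀ × (1 + g) = 2,000.00 × 1.026 = 2,052.0000
Growing perpetuity: P = D₁ / (r − g) = 2,052.0000 / (0.126 − 0.026) = 20,520.00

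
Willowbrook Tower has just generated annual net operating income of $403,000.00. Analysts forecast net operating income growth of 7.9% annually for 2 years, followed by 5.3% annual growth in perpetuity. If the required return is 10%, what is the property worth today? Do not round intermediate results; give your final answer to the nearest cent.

D_1 = 434837.00000
D_2 = 469189.12300
Terminal value at year 2: TV = D_2×(1+g_2)/(r−g_2) = 494056.14652/0.047 = 10511832.90466
P_0 = D_1/(1+r)^1 + D_2/(1+r)^2 + TV/(1+r)^2
    = 395306.36364 + 387759.60579 + 8687465.21046 = 9470531.17988

$9470531.18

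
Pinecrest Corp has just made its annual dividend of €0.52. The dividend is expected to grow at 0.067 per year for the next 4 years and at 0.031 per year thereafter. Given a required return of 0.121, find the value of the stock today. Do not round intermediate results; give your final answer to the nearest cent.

D_1 = 0.55484
D_2 = 0.59201
D_3 = 0.63168
D_4 = 0.67400
Terminal value at year 4: TV = D_4×(1+g_2)/(r−g_2) = 0.69490/0.09 = 7.72106
P_0 = D_1/(1+r)^1 + D_2/(1+r)^2 + D_3/(1+r)^3 + D_4/(1+r)^4 + TV/(1+r)^4
    = 0.49495 + 0.47111 + 0.44841 + 0.42681 + 4.88939 = 6.73068

€6.73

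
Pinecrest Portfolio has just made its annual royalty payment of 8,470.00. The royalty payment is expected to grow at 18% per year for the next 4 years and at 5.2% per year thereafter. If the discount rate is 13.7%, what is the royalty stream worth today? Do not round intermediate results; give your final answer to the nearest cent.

158815.90

D_1 = 9994.60000
D_2 = 11793.62800
D_3 = 13916.48104
D_4 = 16421.44763
Terminal value at year 4: TV = D_4×(1+g_2)/(r−g_2) = 17275.36290/0.085 = 203239.56357
P_0 = D_1/(1+r)^1 + D_2/(1+r)^2 + D_3/(1+r)^3 + D_4/(1+r)^4 + TV/(1+r)^4
    = 8790.32542 + 9122.76517 + 9467.77739 + 9825.83758 + 121609.18975 = 158815.89530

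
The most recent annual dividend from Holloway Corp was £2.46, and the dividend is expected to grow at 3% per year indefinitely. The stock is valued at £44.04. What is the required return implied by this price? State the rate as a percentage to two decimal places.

D₁ = £2.46 × 1.03 = £2.5338
P = D₁/(r − g) ⇒ r = D₁/P + g = £2.5338/£44.04 + 0.03 = 0.057534 + 0.03 = 0.087534

8.75%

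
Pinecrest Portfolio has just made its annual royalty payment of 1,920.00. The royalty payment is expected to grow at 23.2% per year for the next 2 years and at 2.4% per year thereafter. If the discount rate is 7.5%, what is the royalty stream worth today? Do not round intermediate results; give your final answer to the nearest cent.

D_1 = 2365.44000
D_2 = 2914.22208
Terminal value at year 2: TV = D_2×(1+g_2)/(r−g_2) = 2984.16341/0.051 = 58513.00804
P_0 = D_1/(1+r)^1 + D_2/(1+r)^2 + TV/(1+r)^2
    = 2200.40930 + 2521.77141 + 50633.21409 = 55355.39480

55355.39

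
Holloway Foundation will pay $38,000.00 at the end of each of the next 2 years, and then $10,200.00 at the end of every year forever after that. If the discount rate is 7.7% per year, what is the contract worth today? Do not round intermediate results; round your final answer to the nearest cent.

$182246.96

PV of 2-year annuity: $38,000.00 × [1 − (1+0.077)^−2] / 0.077 = 68043.81992
Perpetuity value at year 2: $10,200.00 / 0.077 = 132467.53247
PV of perpetuity: 132467.53247 / (1+0.077)^2 = 114203.13870
Total PV = 68043.81992 + 114203.13870 = 182246.95862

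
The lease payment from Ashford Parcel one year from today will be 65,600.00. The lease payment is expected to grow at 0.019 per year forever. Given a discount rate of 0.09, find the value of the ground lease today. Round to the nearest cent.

Growing perpetuity: P = D₁ / (r − g) = 65,600.0000 / (0.09 − 0.019) = 923,943.66

923943.66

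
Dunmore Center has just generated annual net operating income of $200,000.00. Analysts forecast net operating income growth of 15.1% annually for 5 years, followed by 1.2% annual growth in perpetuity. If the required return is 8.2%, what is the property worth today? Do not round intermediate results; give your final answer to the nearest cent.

D_1 = 230200.00000
D_2 = 264960.20000
D_3 = 304969.19020
D_4 = 351019.53792
D_5 = 404023.48815
Terminal value at year 5: TV = D_5×(1+g_2)/(r−g_2) = 408871.77000/0.07 = 5841025.28577
P_0 = D_1/(1+r)^1 + D_2/(1+r)^2 + D_3/(1+r)^3 + D_4/(1+r)^4 + D_5/(1+r)^5 + TV/(1+r)^5
    = 212754.15896 + 226321.66078 + 240754.37298 + 256107.47070 + 272439.64767 + 3938698.90628 = 5147076.21738

$5147076.22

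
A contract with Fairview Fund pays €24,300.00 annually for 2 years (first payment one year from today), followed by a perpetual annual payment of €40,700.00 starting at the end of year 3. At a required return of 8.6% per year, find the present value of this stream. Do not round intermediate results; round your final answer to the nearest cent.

PV of 2-year annuity: €24,300.00 × [1 − (1+0.086)^−2] / 0.086 = 42979.45728
Perpetuity value at year 2: €40,700.00 / 0.086 = 473255.81395
PV of perpetuity: 473255.81395 / (1+0.086)^2 = 401269.64476
Total PV = 42979.45728 + 401269.64476 = 444249.10204

€444249.10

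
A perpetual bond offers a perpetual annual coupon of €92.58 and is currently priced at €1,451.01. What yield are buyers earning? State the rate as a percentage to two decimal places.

6.38%

P = C/r ⇒ r = C/P = €92.58/€1,451.01 = 0.063804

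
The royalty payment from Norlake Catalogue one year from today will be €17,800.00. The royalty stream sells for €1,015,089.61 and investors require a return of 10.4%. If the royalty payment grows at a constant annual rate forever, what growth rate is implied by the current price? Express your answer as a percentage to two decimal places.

8.65%

P = D₁/(r−g) ⇒ g = r − D₁/P = 0.104 − €17,800.00/€1,015,089.61 = 0.086465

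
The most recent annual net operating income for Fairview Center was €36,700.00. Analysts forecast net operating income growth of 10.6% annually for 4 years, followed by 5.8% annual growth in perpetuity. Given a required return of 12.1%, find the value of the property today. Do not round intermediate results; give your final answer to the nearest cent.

D_1 = 40590.20000
D_2 = 44892.76120
D_3 = 49651.39389
D_4 = 54914.44164
Terminal value at year 4: TV = D_4×(1+g_2)/(r−g_2) = 58099.47925/0.063 = 922213.95642
P_0 = D_1/(1+r)^1 + D_2/(1+r)^2 + D_3/(1+r)^3 + D_4/(1+r)^4 + TV/(1+r)^4
    = 36208.92061 + 35724.41230 + 35246.38716 + 34774.75843 + 583995.14949 = 725949.62799

€725949.63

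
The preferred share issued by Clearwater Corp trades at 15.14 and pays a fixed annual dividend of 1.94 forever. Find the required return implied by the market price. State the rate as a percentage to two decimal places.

12.81%

P = C/r ⇒ r = C/P = 1.94/15.14 = 0.128137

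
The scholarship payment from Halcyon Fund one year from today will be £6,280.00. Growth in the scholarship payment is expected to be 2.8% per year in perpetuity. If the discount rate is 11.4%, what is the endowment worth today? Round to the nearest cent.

Growing perpetuity: P = D₁ / (r − g) = £6,280.0000 / (0.114 − 0.028) = £73,023.26

£73023.26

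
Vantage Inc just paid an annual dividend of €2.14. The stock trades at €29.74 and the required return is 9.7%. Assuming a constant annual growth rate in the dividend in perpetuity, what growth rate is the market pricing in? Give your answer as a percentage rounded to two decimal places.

P = D₀(1+g)/(r−g) ⇒ P(r−g) = D₀(1+g) ⇒ g(P+D₀) = P·r − D₀
g = (P·r − D₀)/(P + D₀) = (€29.74×0.097 − €2.14) / (€29.74 + €2.14) = 0.023362

2.34%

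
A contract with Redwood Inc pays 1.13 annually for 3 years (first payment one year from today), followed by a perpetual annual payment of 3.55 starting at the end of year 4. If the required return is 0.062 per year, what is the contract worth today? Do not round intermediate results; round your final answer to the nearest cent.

PV of 3-year annuity: 1.13 × [1 − (1+0.062)^−3] / 0.062 = 3.00936
Perpetuity value at year 3: 3.55 / 0.062 = 57.25806
PV of perpetuity: 57.25806 / (1+0.062)^3 = 47.80388
Total PV = 3.00936 + 47.80388 = 50.81324

50.81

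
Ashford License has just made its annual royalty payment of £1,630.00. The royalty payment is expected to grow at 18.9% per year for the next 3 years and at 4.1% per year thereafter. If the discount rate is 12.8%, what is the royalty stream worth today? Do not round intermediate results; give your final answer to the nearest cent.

£28280.38

D_1 = 1938.07000
D_2 = 2304.36523
D_3 = 2739.89026
Terminal value at year 3: TV = D_3×(1+g_2)/(r−g_2) = 2852.22576/0.087 = 32784.20413
P_0 = D_1/(1+r)^1 + D_2/(1+r)^2 + D_3/(1+r)^3 + TV/(1+r)^3
    = 1718.14716 + 1811.06115 + 1908.99974 + 22842.16931 = 28280.37736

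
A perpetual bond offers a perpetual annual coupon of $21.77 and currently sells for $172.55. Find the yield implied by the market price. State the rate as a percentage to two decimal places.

12.62%

P = C/r ⇒ r = C/P = $21.77/$172.55 = 0.126166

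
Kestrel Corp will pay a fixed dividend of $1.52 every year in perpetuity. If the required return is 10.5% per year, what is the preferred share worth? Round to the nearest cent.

Level perpetuity: PV = C / r = $1.52 / 0.105 = $14.48

$14.48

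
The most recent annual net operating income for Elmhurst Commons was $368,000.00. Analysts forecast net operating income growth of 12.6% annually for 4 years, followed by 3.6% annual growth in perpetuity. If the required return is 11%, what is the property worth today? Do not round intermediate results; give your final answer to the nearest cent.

$6981352.13

D_1 = 414368.00000
D_2 = 466578.36800
D_3 = 525367.24237
D_4 = 591563.51491
Terminal value at year 4: TV = D_4×(1+g_2)/(r−g_2) = 612859.80144/0.074 = 8281889.20869
P_0 = D_1/(1+r)^1 + D_2/(1+r)^2 + D_3/(1+r)^3 + D_4/(1+r)^4 + TV/(1+r)^4
    = 373304.50450 + 378685.47034 + 384143.99964 + 389681.21044 + 5455536.94620 = 6981352.13112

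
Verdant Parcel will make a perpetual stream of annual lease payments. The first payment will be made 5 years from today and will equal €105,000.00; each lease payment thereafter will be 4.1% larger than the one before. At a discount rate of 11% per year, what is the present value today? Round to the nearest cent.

€1002416.70

Value at end of year 4: C₁ / (r − g) = €105,000.00 / (0.11 − 0.041) = €1,521,739.1304
Discount to today: PV = €1,521,739.1304 / (1 + 0.11)^4 = €1,521,739.1304 / 1.518070 = €1,002,416.70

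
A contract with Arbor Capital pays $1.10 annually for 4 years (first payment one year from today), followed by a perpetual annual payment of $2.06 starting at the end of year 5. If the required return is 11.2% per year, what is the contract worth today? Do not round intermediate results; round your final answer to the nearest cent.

PV of 4-year annuity: $1.10 × [1 − (1+0.112)^−4] / 0.112 = 3.39817
Perpetuity value at year 4: $2.06 / 0.112 = 18.39286
PV of perpetuity: 18.39286 / (1+0.112)^4 = 12.02901
Total PV = 3.39817 + 12.02901 = 15.42718

$15.43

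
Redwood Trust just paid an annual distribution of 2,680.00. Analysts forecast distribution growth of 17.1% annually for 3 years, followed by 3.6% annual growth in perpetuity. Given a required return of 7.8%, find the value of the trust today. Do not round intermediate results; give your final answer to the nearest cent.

D_1 = 3138.28000
D_2 = 3674.92588
D_3 = 4303.33821
Terminal value at year 3: TV = D_3×(1+g_2)/(r−g_2) = 4458.25838/0.042 = 106149.00907
P_0 = D_1/(1+r)^1 + D_2/(1+r)^2 + D_3/(1+r)^3 + TV/(1+r)^3
    = 2911.20594 + 3162.35821 + 3435.17761 + 84734.38110 = 94243.12286

94243.12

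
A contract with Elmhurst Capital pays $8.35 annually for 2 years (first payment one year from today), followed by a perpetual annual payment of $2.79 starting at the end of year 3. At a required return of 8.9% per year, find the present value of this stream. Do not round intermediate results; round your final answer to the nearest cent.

PV of 2-year annuity: $8.35 × [1 − (1+0.089)^−2] / 0.089 = 14.70853
Perpetuity value at year 2: $2.79 / 0.089 = 31.34831
PV of perpetuity: 31.34831 / (1+0.089)^2 = 26.43373
Total PV = 14.70853 + 26.43373 = 41.14226

$41.14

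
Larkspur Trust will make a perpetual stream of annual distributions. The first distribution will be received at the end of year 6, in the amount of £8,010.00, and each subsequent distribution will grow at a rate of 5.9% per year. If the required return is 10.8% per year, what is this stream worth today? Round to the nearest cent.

Value at end of year 5: C₁ / (r − g) = £8,010.00 / (0.108 − 0.059) = £163,469.3878
Discount to today: PV = £163,469.3878 / (1 + 0.108)^5 = £163,469.3878 / 1.669932 = £97,889.84

£97889.84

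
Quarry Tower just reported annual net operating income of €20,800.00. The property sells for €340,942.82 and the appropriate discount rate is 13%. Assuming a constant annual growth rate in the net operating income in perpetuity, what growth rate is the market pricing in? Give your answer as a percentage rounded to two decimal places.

6.50%

P = D₀(1+g)/(r−g) ⇒ P(r−g) = D₀(1+g) ⇒ g(P+D₀) = P·r − D₀
g = (P·r − D₀)/(P + D₀) = (€340,942.82×0.13 − €20,800.00) / (€340,942.82 + €20,800.00) = 0.065026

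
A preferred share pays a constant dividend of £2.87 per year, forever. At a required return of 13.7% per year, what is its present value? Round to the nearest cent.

£20.95

Level perpetuity: PV = C / r = £2.87 / 0.137 = £20.95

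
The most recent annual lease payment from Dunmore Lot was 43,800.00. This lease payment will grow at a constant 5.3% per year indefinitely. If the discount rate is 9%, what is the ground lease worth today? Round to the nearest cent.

D₁ = D₀ × (1 + g) = 43,800.00 × 1.053 = 46,121.4000
Growing perpetuity: P = D₁ / (r − g) = 46,121.4000 / (0.09 − 0.053) = 1,246,524.32

1246524.32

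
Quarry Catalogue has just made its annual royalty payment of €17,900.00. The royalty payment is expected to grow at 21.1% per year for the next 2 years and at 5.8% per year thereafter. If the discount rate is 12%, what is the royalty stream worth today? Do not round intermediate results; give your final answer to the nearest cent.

€397389.02

D_1 = 21676.90000
D_2 = 26250.72590
Terminal value at year 2: TV = D_2×(1+g_2)/(r−g_2) = 27773.26800/0.062 = 447955.93552
P_0 = D_1/(1+r)^1 + D_2/(1+r)^2 + TV/(1+r)^2
    = 19354.37500 + 20926.91797 + 357107.72921 = 397389.02218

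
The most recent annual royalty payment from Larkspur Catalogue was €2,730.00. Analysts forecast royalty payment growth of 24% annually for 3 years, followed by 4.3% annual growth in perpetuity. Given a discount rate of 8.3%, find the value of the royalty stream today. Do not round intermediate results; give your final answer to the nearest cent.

€117650.44

D_1 = 3385.20000
D_2 = 4197.64800
D_3 = 5205.08352
Terminal value at year 3: TV = D_3×(1+g_2)/(r−g_2) = 5428.90211/0.04 = 135722.55278
P_0 = D_1/(1+r)^1 + D_2/(1+r)^2 + D_3/(1+r)^3 + TV/(1+r)^3
    = 3125.76177 + 3578.89621 + 4097.72050 + 106848.06209 = 117650.44058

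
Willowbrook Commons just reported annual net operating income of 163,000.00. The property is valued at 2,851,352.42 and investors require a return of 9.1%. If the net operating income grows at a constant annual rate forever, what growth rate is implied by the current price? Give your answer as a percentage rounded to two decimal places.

P = D₀(1+g)/(r−g) ⇒ P(r−g) = D₀(1+g) ⇒ g(P+D₀) = P·r − D₀
g = (P·r − D₀)/(P + D₀) = (2,851,352.42×0.091 − 163,000.00) / (2,851,352.42 + 163,000.00) = 0.032005

3.20%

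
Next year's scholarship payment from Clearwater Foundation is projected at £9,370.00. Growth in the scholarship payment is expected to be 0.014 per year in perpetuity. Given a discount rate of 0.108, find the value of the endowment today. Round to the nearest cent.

£99680.85

Growing perpetuity: P = D₁ / (r − g) = £9,370.0000 / (0.108 − 0.014) = £99,680.85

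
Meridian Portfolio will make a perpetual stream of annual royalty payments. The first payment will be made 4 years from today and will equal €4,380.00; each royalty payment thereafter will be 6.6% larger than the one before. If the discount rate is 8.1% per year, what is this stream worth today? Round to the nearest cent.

€231156.32

Value at end of year 3: C₁ / (r − g) = €4,380.00 / (0.081 − 0.066) = €292,000.0000
Discount to today: PV = €292,000.0000 / (1 + 0.081)^3 = €292,000.0000 / 1.263214 = €231,156.32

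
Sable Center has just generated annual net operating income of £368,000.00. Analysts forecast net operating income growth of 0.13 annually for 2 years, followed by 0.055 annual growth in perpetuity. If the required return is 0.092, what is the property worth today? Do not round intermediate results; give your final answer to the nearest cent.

D_1 = 415840.00000
D_2 = 469899.20000
Terminal value at year 2: TV = D_2×(1+g_2)/(r−g_2) = 495743.65600/0.037 = 13398477.18919
P_0 = D_1/(1+r)^1 + D_2/(1+r)^2 + TV/(1+r)^2
    = 380805.86081 + 394057.34680 + 11235959.48321 = 12010822.69082

£12010822.69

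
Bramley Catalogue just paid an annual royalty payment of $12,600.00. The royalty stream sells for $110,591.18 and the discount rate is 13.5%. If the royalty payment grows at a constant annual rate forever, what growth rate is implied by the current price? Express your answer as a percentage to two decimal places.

P = D₀(1+g)/(r−g) ⇒ P(r−g) = D₀(1+g) ⇒ g(P+D₀) = P·r − D₀
g = (P·r − D₀)/(P + D₀) = ($110,591.18×0.135 − $12,600.00) / ($110,591.18 + $12,600.00) = 0.018912

1.89%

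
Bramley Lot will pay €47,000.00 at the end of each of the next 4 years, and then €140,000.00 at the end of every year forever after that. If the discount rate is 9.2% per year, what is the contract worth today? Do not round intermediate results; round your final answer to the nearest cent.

PV of 4-year annuity: €47,000.00 × [1 − (1+0.092)^−4] / 0.092 = 151600.78695
Perpetuity value at year 4: €140,000.00 / 0.092 = 1521739.13043
PV of perpetuity: 1521739.13043 / (1+0.092)^4 = 1070162.31825
Total PV = 151600.78695 + 1070162.31825 = 1221763.10520

€1221763.11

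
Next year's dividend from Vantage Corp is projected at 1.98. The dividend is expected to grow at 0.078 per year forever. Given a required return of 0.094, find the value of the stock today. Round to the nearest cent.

Growing perpetuity: P = D₁ / (r − g) = 1.9800 / (0.094 − 0.078) = 123.75

123.75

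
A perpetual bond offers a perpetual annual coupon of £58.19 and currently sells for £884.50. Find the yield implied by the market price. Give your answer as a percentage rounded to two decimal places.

6.58%

P = C/r ⇒ r = C/P = £58.19/£884.50 = 0.065789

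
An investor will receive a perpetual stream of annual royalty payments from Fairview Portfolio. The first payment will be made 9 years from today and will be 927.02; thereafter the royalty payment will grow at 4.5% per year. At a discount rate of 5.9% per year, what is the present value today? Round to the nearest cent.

41859.44

Value at end of year 8: C₁ / (r − g) = 927.02 / (0.059 − 0.045) = 66,215.7143
Discount to today: PV = 66,215.7143 / (1 + 0.059)^8 = 66,215.7143 / 1.581859 = 41,859.44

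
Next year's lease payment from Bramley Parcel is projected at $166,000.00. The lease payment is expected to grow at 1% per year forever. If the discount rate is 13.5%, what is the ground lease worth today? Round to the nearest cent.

Growing perpetuity: P = D₁ / (r − g) = $166,000.0000 / (0.135 − 0.01) = $1,328,000.00

$1328000.00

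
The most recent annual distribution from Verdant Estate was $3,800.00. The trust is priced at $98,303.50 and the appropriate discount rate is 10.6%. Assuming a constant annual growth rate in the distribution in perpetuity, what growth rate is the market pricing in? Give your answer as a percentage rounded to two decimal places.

P = D₀(1+g)/(r−g) ⇒ P(r−g) = D₀(1+g) ⇒ g(P+D₀) = P·r − D₀
g = (P·r − D₀)/(P + D₀) = ($98,303.50×0.106 − $3,800.00) / ($98,303.50 + $3,800.00) = 0.064838

6.48%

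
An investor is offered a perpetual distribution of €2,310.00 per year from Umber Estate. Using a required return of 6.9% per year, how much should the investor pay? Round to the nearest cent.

€33478.26

Level perpetuity: PV = C / r = €2,310.00 / 0.069 = €33,478.26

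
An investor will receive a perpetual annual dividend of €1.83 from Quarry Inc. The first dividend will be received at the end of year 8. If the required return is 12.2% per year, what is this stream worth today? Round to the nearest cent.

€6.70

Value at end of year 7: C / r = €1.83 / 0.122 = €15.0000
Discount to today: PV = €15.0000 / (1 + 0.122)^7 = €15.0000 / 2.238463 = €6.70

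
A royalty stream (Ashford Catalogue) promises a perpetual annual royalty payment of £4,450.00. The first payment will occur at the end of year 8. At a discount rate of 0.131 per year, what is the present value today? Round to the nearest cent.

Value at end of year 7: C / r = £4,450.00 / 0.131 = £33,969.4656
Discount to today: PV = £33,969.4656 / (1 + 0.131)^7 = £33,969.4656 / 2.367218 = £14,349.95

£14349.95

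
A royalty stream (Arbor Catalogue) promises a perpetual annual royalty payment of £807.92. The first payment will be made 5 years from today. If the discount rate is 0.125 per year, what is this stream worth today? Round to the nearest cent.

£4035.04

Value at end of year 4: C / r = £807.92 / 0.125 = £6,463.3600
Discount to today: PV = £6,463.3600 / (1 + 0.125)^4 = £6,463.3600 / 1.601807 = £4,035.04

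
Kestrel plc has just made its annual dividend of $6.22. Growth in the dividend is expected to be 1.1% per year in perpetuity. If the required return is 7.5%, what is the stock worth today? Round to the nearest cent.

D₁ = D₀ × (1 + g) = $6.22 × 1.011 = $6.2884
Growing perpetuity: P = D₁ / (r − g) = $6.2884 / (0.075 − 0.011) = $98.26

$98.26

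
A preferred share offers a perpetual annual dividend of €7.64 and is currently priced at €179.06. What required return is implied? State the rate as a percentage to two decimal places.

P = C/r ⇒ r = C/P = €7.64/€179.06 = 0.042667

4.27%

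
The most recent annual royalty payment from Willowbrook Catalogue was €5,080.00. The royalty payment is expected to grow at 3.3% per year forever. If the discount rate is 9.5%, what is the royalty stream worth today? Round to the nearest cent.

D₁ = D₀ × (1 + g) = €5,080.00 × 1.033 = €5,247.6400
Growing perpetuity: P = D₁ / (r − g) = €5,247.6400 / (0.095 − 0.033) = €84,639.35

€84639.35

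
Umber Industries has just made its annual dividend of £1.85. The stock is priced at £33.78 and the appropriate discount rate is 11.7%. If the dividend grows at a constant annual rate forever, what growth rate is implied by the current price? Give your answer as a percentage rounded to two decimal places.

5.90%

P = D₀(1+g)/(r−g) ⇒ P(r−g) = D₀(1+g) ⇒ g(P+D₀) = P·r − D₀
g = (P·r − D₀)/(P + D₀) = (£33.78×0.117 − £1.85) / (£33.78 + £1.85) = 0.059003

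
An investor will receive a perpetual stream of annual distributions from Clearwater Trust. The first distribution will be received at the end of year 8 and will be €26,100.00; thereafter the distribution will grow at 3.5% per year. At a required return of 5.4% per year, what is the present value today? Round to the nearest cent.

Value at end of year 7: C₁ / (r − g) = €26,100.00 / (0.054 − 0.035) = €1,373,684.2105
Discount to today: PV = €1,373,684.2105 / (1 + 0.054)^7 = €1,373,684.2105 / 1.445055 = €950,610.55

€950610.55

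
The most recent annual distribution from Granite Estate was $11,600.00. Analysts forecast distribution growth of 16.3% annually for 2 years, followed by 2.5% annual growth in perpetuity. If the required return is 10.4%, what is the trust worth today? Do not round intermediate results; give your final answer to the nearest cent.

$192115.82

D_1 = 13490.80000
D_2 = 15689.80040
Terminal value at year 2: TV = D_2×(1+g_2)/(r−g_2) = 16082.04541/0.079 = 203570.19506
P_0 = D_1/(1+r)^1 + D_2/(1+r)^2 + TV/(1+r)^2
    = 12219.92754 + 12872.98526 + 167022.90999 = 192115.82278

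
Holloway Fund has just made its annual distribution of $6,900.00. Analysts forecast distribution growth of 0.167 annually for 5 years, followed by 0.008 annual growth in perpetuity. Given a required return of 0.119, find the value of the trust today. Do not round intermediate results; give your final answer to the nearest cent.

$116503.87

D_1 = 8052.30000
D_2 = 9397.03410
D_3 = 10966.33879
D_4 = 12797.71737
D_5 = 14934.93617
Terminal value at year 5: TV = D_5×(1+g_2)/(r−g_2) = 15054.41566/0.111 = 135625.36634
P_0 = D_1/(1+r)^1 + D_2/(1+r)^2 + D_3/(1+r)^3 + D_4/(1+r)^4 + D_5/(1+r)^5 + TV/(1+r)^5
    = 7195.97855 + 7504.65324 + 7826.56866 + 8162.29278 + 8512.41794 + 77301.95751 = 116503.86867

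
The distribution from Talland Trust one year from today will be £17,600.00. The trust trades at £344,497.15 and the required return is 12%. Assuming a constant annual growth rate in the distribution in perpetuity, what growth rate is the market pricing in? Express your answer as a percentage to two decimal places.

P = D₁/(r−g) ⇒ g = r − D₁/P = 0.12 − £17,600.00/£344,497.15 = 0.068911

6.89%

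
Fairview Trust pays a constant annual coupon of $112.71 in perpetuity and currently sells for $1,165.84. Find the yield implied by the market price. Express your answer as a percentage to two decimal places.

P = C/r ⇒ r = C/P = $112.71/$1,165.84 = 0.096677

9.67%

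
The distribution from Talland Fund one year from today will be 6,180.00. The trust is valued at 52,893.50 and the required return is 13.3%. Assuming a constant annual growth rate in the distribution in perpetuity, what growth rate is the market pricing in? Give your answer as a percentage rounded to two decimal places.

1.62%

P = D₁/(r−g) ⇒ g = r − D₁/P = 0.133 − 6,180.00/52,893.50 = 0.016161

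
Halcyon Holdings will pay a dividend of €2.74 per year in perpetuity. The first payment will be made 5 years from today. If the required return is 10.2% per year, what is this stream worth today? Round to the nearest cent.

€18.21

Value at end of year 4: C / r = €2.74 / 0.102 = €26.8627
Discount to today: PV = €26.8627 / (1 + 0.102)^4 = €26.8627 / 1.474777 = €18.21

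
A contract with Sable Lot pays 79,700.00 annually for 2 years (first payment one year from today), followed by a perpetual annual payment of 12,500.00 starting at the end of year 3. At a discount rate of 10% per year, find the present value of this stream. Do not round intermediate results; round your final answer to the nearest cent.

PV of 2-year annuity: 79,700.00 × [1 − (1+0.1)^−2] / 0.1 = 138322.31405
Perpetuity value at year 2: 12,500.00 / 0.1 = 125000.00000
PV of perpetuity: 125000.00000 / (1+0.1)^2 = 103305.78512
Total PV = 138322.31405 + 103305.78512 = 241628.09917

241628.10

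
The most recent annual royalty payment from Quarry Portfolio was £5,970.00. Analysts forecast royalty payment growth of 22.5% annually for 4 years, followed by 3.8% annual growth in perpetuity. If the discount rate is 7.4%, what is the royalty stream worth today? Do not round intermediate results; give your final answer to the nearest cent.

£324876.49

D_1 = 7313.25000
D_2 = 8958.73125
D_3 = 10974.44578
D_4 = 13443.69608
Terminal value at year 4: TV = D_4×(1+g_2)/(r−g_2) = 13954.55653/0.036 = 387626.57037
P_0 = D_1/(1+r)^1 + D_2/(1+r)^2 + D_3/(1+r)^3 + D_4/(1+r)^4 + TV/(1+r)^4
    = 6809.35754 + 7766.72532 + 8858.69508 + 10104.19131 + 291337.51613 = 324876.48538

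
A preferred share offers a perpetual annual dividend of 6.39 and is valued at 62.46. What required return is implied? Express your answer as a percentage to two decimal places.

P = C/r ⇒ r = C/P = 6.39/62.46 = 0.102305

10.23%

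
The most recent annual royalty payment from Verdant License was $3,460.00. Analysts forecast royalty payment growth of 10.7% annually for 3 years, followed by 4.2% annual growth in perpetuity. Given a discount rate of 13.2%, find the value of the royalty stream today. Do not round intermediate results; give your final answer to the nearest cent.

D_1 = 3830.22000
D_2 = 4240.05354
D_3 = 4693.73927
Terminal value at year 3: TV = D_3×(1+g_2)/(r−g_2) = 4890.87632/0.09 = 54343.07020
P_0 = D_1/(1+r)^1 + D_2/(1+r)^2 + D_3/(1+r)^3 + TV/(1+r)^3
    = 3383.58657 + 3308.86072 + 3235.78517 + 37463.20169 = 47391.43416

$47391.43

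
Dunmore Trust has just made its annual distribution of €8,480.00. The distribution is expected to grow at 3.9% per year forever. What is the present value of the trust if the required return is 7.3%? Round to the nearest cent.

€259138.82

D₁ = D₀ × (1 + g) = €8,480.00 × 1.039 = €8,810.7200
Growing perpetuity: P = D₁ / (r − g) = €8,810.7200 / (0.073 − 0.039) = €259,138.82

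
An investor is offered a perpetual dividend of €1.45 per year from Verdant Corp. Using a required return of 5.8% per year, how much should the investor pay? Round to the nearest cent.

€25.00

Level perpetuity: PV = C / r = €1.45 / 0.058 = €25.00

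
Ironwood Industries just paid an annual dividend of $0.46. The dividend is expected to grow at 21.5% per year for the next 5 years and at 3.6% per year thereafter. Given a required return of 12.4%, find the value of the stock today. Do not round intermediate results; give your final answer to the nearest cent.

$10.92

D_1 = 0.55890
D_2 = 0.67906
D_3 = 0.82506
D_4 = 1.00245
D_5 = 1.21798
Terminal value at year 5: TV = D_5×(1+g_2)/(r−g_2) = 1.26182/0.088 = 14.33892
P_0 = D_1/(1+r)^1 + D_2/(1+r)^2 + D_3/(1+r)^3 + D_4/(1+r)^4 + D_5/(1+r)^5 + TV/(1+r)^5
    = 0.49724 + 0.53750 + 0.58102 + 0.62806 + 0.67890 + 7.99254 = 10.91525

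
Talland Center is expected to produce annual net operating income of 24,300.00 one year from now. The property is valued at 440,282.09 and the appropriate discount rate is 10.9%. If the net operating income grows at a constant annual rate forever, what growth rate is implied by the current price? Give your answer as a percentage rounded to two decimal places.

5.38%

P = D₁/(r−g) ⇒ g = r − D₁/P = 0.109 − 24,300.00/440,282.09 = 0.053808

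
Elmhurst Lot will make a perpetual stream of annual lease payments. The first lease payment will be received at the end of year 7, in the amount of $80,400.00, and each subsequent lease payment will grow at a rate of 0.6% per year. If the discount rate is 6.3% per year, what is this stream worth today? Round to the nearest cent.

Value at end of year 6: C₁ / (r − g) = $80,400.00 / (0.063 − 0.006) = $1,410,526.3158
Discount to today: PV = $1,410,526.3158 / (1 + 0.063)^6 = $1,410,526.3158 / 1.442778 = $977,645.95

$977645.95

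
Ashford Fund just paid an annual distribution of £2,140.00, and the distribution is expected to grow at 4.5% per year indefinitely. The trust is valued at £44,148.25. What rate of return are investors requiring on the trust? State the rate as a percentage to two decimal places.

9.57%

D₁ = £2,140.00 × 1.045 = £2,236.3000
P = D₁/(r − g) ⇒ r = D₁/P + g = £2,236.3000/£44,148.25 + 0.045 = 0.050654 + 0.045 = 0.095654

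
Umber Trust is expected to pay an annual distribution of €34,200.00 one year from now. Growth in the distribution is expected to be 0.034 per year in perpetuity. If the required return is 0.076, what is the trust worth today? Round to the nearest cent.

€814285.71

Growing perpetuity: P = D₁ / (r − g) = €34,200.0000 / (0.076 − 0.034) = €814,285.71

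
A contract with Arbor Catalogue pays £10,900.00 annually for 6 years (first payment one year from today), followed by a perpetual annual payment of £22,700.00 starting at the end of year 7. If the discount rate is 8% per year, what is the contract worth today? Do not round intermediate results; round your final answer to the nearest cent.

£229200.02

PV of 6-year annuity: £10,900.00 × [1 − (1+0.08)^−6] / 0.08 = 50389.38834
Perpetuity value at year 6: £22,700.00 / 0.08 = 283750.00000
PV of perpetuity: 283750.00000 / (1+0.08)^6 = 178810.63163
Total PV = 50389.38834 + 178810.63163 = 229200.01997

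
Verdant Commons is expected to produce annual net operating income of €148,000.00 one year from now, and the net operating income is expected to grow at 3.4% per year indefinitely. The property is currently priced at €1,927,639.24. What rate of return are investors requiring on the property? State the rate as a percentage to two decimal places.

P = D₁/(r − g) ⇒ r = D₁/P + g = €148,000.0000/€1,927,639.24 + 0.034 = 0.076778 + 0.034 = 0.110778

11.08%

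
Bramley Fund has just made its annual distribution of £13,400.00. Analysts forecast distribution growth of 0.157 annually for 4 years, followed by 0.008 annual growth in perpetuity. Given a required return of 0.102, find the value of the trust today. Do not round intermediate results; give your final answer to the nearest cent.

£235230.16

D_1 = 15503.80000
D_2 = 17937.89660
D_3 = 20754.14637
D_4 = 24012.54735
Terminal value at year 4: TV = D_4×(1+g_2)/(r−g_2) = 24204.64772/0.094 = 257496.25239
P_0 = D_1/(1+r)^1 + D_2/(1+r)^2 + D_3/(1+r)^3 + D_4/(1+r)^4 + TV/(1+r)^4
    = 14068.78403 + 14770.94657 + 15508.15352 + 16282.15393 + 174600.11870 = 235230.15675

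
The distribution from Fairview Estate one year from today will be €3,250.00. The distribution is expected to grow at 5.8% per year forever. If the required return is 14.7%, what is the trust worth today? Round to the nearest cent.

Growing perpetuity: P = D₁ / (r − g) = €3,250.0000 / (0.147 − 0.058) = €36,516.85

€36516.85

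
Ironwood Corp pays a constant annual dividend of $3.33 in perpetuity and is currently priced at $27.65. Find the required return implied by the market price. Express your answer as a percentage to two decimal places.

P = C/r ⇒ r = C/P = $3.33/$27.65 = 0.120434

12.04%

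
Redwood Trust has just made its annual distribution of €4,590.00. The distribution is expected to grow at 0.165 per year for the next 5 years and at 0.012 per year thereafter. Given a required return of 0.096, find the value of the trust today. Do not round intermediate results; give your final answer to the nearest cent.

D_1 = 5347.35000
D_2 = 6229.66275
D_3 = 7257.55710
D_4 = 8455.05403
D_5 = 9850.13794
Terminal value at year 5: TV = D_5×(1+g_2)/(r−g_2) = 9968.33960/0.084 = 118670.70947
P_0 = D_1/(1+r)^1 + D_2/(1+r)^2 + D_3/(1+r)^3 + D_4/(1+r)^4 + D_5/(1+r)^5 + TV/(1+r)^5
    = 4878.96898 + 5186.13035 + 5512.62943 + 5859.68365 + 6228.58709 + 75039.64452 = 102705.64402

€102705.64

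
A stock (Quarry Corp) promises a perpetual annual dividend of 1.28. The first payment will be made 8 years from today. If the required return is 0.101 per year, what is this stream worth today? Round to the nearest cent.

6.46

Value at end of year 7: C / r = 1.28 / 0.101 = 12.6733
Discount to today: PV = 12.6733 / (1 + 0.101)^7 = 12.6733 / 1.961152 = 6.46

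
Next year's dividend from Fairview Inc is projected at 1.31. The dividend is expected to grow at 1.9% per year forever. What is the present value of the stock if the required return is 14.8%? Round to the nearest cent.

Growing perpetuity: P = D₁ / (r − g) = 1.3100 / (0.148 − 0.019) = 10.16

10.16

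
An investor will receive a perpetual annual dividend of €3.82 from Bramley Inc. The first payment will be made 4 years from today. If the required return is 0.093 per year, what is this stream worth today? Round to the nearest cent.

Value at end of year 3: C / r = €3.82 / 0.093 = €41.0753
Discount to today: PV = €41.0753 / (1 + 0.093)^3 = €41.0753 / 1.305751 = €31.46

€31.46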